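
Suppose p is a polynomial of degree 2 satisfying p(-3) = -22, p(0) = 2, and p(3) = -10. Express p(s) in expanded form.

Write p(s) = as^2 + bs + c. Substituting each data point gives a linear system:
  9a - 3b + c = -22
  c = 2
  9a + 3b + c = -10
Solving the system yields a = -2, b = 2, c = 2.
So p(s) = -2s^2 + 2s + 2.
Check: p(3) = -10. ✓

p(s) = -2s^2 + 2s + 2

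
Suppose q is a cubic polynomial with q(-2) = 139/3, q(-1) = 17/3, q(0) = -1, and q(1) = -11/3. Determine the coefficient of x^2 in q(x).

Write q(x) = ax^3 + bx^2 + cx + d. Substituting each data point gives a linear system:
  -8a + 4b - 2c + d = 139/3
  -a + b - c + d = 17/3
  d = -1
  a + b + c + d = -11/3
Solving the system yields a = -5, b = 2, c = 1/3, d = -1.
So q(x) = -5x^3 + 2x^2 + (1/3)x - 1.
The coefficient of x^2 is 2.

2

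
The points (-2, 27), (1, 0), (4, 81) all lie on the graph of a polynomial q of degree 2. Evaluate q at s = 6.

Write q(s) = as^2 + bs + c. Substituting each data point gives a linear system:
  4a - 2b + c = 27
  a + b + c = 0
  16a + 4b + c = 81
Solving the system yields a = 6, b = -3, c = -3.
So q(s) = 6s^2 - 3s - 3.
Then q(6) = 195.

195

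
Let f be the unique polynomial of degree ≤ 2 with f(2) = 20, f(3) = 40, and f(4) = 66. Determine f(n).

f(n) = 3n^2 + 5n - 2

Write f(n) = an^2 + bn + c. Substituting each data point gives a linear system:
  4a + 2b + c = 20
  9a + 3b + c = 40
  16a + 4b + c = 66
Solving the system yields a = 3, b = 5, c = -2.
So f(n) = 3n^2 + 5n - 2.
Check: f(3) = 40. ✓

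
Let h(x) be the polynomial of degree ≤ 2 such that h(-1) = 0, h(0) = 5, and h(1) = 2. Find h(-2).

-13

Write h(x) = ax^2 + bx + c. Substituting each data point gives a linear system:
  a - b + c = 0
  c = 5
  a + b + c = 2
Solving the system yields a = -4, b = 1, c = 5.
So h(x) = -4x^2 + x + 5.
Then h(-2) = -13.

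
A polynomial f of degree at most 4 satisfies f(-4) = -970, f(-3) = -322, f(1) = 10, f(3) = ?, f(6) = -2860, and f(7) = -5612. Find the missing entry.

The 5 known points determine the degree-4 polynomial uniquely.
Write f(u) = au^4 + bu^3 + cu^2 + du + e. Substituting each data point gives a linear system:
  256a - 64b + 16c - 4d + e = -970
  81a - 27b + 9c - 3d + e = -322
  a + b + c + d + e = 10
  1296a + 216b + 36c + 6d + e = -2860
  2401a + 343b + 49c + 7d + e = -5612
Solving the system yields a = -3, b = 4, c = 4, d = 3, e = 2.
So f(u) = -3u⁴ + 4u³ + 4u² + 3u + 2.
Then f(3) = -88.

-88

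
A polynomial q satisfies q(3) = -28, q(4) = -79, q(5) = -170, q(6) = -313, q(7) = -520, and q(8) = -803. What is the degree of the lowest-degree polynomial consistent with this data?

Forward differences of the values at u = 3, 4, 5, 6, 7, 8:
  q  : -28  -79  -170  -313  -520  -803
  Δ  : -51  -91  -143  -207  -283
  Δ^2: -40  -52  -64  -76
  Δ^3: -12  -12  -12
  Δ^4: 0  0
  Δ^5: 0
The third differences are constant (-12) and nonzero, while all higher differences vanish, so the minimal degree is 3.

3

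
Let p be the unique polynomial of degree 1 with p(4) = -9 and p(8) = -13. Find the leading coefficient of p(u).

Write p(u) = au + b. Substituting each data point gives a linear system:
  4a + b = -9
  8a + b = -13
Solving the system yields a = -1, b = -5.
So p(u) = -u - 5.
The leading coefficient is -1.

-1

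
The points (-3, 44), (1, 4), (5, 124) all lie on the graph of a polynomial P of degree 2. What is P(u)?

P(u) = 5u^2 - 1

Using the Lagrange interpolation formula with nodes -3, 1, 5:
  L_0(u) = (u - 1)(u - 5) / 32
  L_1(u) = (u + 3)(u - 5) / -16
  L_2(u) = (u + 3)(u - 1) / 32
Then P(u) = 44·L_0(u) + 4·L_1(u) + 124·L_2(u).
Expanding and collecting terms gives P(u) = 5u² - 1.
Check: P(-3) = 44. ✓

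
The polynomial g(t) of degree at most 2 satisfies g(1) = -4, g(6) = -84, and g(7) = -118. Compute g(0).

-6

Write g(t) = at^2 + bt + c. Substituting each data point gives a linear system:
  a + b + c = -4
  36a + 6b + c = -84
  49a + 7b + c = -118
Solving the system yields a = -3, b = 5, c = -6.
So g(t) = -3t² + 5t - 6.
Then g(0) = -6.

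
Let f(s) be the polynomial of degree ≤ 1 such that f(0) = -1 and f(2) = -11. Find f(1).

-6

Write f(s) = as + b. Substituting each data point gives a linear system:
  b = -1
  2a + b = -11
Solving the system yields a = -5, b = -1.
So f(s) = -5s - 1.
Then f(1) = -6.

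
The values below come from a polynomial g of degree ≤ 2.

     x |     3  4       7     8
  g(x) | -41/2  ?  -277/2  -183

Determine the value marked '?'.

The 3 known points determine the degree-2 polynomial uniquely.
Write g(x) = ax^2 + bx + c. Substituting each data point gives a linear system:
  9a + 3b + c = -41/2
  49a + 7b + c = -277/2
  64a + 8b + c = -183
Solving the system yields a = -3, b = 1/2, c = 5.
So g(x) = -3x² + (1/2)x + 5.
Then g(4) = -41.

-41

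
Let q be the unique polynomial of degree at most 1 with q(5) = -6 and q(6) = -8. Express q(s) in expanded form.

q(s) = -2s + 4

Write q(s) = as + b. Substituting each data point gives a linear system:
  5a + b = -6
  6a + b = -8
Solving the system yields a = -2, b = 4.
So q(s) = -2s + 4.
Check: q(5) = -6. ✓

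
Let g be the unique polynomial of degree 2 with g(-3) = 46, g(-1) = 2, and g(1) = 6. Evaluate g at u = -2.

18

Forward differences of the values at u = -3, -1, 1:
  g  : 46  2  6
  Δ  : -44  4
  Δ^2: 48
The second differences are constant, confirming degree 2.
Interpolating (Newton forward form) and evaluating at u = -2 gives g(-2) = 18.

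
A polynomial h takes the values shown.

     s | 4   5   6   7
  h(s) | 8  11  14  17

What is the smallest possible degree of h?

1

Forward differences of the values at s = 4, 5, 6, 7:
  h  : 8  11  14  17
  Δ  : 3  3  3
  Δ^2: 0  0
  Δ^3: 0
The first differences are constant (3) and nonzero, while all higher differences vanish, so the minimal degree is 1.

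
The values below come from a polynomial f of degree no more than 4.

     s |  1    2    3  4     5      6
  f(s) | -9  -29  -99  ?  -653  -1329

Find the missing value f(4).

On equispaced nodes a degree-4 polynomial has vanishing fifth forward difference, so
  - f(1) + 5·f(2) - 10·f(3) + 10·f(4) - 5·f(5) + f(6) = 0.
Substituting the known values and solving for f(4):
  10·f(4) = -2790
  f(4) = -279.

-279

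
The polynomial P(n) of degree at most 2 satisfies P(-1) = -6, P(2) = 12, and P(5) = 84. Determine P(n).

P(n) = 3n^2 + 3n - 6

Using the Lagrange interpolation formula with nodes -1, 2, 5:
  L_0(n) = (n - 2)(n - 5) / 18
  L_1(n) = (n + 1)(n - 5) / -9
  L_2(n) = (n + 1)(n - 2) / 18
Then P(n) = -6·L_0(n) + 12·L_1(n) + 84·L_2(n).
Expanding and collecting terms gives P(n) = 3n^2 + 3n - 6.
Check: P(5) = 84. ✓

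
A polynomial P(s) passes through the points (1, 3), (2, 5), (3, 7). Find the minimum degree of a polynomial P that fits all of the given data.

1

Forward differences of the values at s = 1, 2, 3:
  P  : 3  5  7
  Δ  : 2  2
  Δ^2: 0
The first differences are constant (2) and nonzero, while all higher differences vanish, so the minimal degree is 1.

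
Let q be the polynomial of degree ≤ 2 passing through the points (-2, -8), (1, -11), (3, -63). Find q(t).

Using the Lagrange interpolation formula with nodes -2, 1, 3:
  L_0(t) = (t - 1)(t - 3) / 15
  L_1(t) = (t + 2)(t - 3) / -6
  L_2(t) = (t + 2)(t - 1) / 10
Then q(t) = -8·L_0(t) - 11·L_1(t) - 63·L_2(t).
Expanding and collecting terms gives q(t) = -5t^2 - 6t.
Check: q(-2) = -8. ✓

q(t) = -5t^2 - 6t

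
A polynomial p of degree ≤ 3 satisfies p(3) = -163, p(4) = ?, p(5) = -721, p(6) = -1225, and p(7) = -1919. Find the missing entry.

-377

On equispaced nodes a degree-3 polynomial has vanishing fourth forward difference, so
  p(3) - 4·p(4) + 6·p(5) - 4·p(6) + p(7) = 0.
Substituting the known values and solving for p(4):
  -4·p(4) = 1508
  p(4) = -377.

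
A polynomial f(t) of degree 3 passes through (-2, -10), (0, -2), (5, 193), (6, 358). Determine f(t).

Using the Lagrange interpolation formula with nodes -2, 0, 5, 6:
  L_0(t) = t(t - 5)(t - 6) / -112
  L_1(t) = (t + 2)(t - 5)(t - 6) / 60
  L_2(t) = (t + 2)t(t - 6) / -35
  L_3(t) = (t + 2)t(t - 5) / 48
Then f(t) = -10·L_0(t) - 2·L_1(t) + 193·L_2(t) + 358·L_3(t).
Expanding and collecting terms gives f(t) = 2t^3 - t^2 - 6t - 2.
Check: f(-2) = -10. ✓

f(t) = 2t^3 - t^2 - 6t - 2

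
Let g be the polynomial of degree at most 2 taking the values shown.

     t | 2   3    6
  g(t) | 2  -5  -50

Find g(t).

Write g(t) = at^2 + bt + c. Substituting each data point gives a linear system:
  4a + 2b + c = 2
  9a + 3b + c = -5
  36a + 6b + c = -50
Solving the system yields a = -2, b = 3, c = 4.
So g(t) = -2t² + 3t + 4.
Check: g(6) = -50. ✓

g(t) = -2t^2 + 3t + 4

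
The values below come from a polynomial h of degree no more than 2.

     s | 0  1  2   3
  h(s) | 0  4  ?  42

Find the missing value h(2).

18

On equispaced nodes a degree-2 polynomial has vanishing third forward difference, so
  - h(0) + 3·h(1) - 3·h(2) + h(3) = 0.
Substituting the known values and solving for h(2):
  -3·h(2) = -54
  h(2) = 18.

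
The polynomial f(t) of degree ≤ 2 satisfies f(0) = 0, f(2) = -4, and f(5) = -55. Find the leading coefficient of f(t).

-3

Write f(t) = at^2 + bt + c. Substituting each data point gives a linear system:
  c = 0
  4a + 2b + c = -4
  25a + 5b + c = -55
Solving the system yields a = -3, b = 4, c = 0.
So f(t) = -3t^2 + 4t.
The leading coefficient is -3.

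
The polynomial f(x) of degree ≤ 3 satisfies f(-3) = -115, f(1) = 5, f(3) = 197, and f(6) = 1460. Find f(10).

Using the Lagrange interpolation formula with nodes -3, 1, 3, 6:
  L_0(x) = (x - 1)(x - 3)(x - 6) / -216
  L_1(x) = (x + 3)(x - 3)(x - 6) / 40
  L_2(x) = (x + 3)(x - 1)(x - 6) / -36
  L_3(x) = (x + 3)(x - 1)(x - 3) / 135
Then f(x) = -115·L_0(x) + 5·L_1(x) + 197·L_2(x) + 1460·L_3(x).
Expanding and collecting terms gives f(x) = 6x^3 + 5x^2 - 2x - 4.
Evaluating at x = 10: f(10) = 6476.

6476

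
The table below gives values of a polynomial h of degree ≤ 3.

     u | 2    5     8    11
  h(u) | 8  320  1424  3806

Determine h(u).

Using the Lagrange interpolation formula with nodes 2, 5, 8, 11:
  L_0(u) = (u - 5)(u - 8)(u - 11) / -162
  L_1(u) = (u - 2)(u - 8)(u - 11) / 54
  L_2(u) = (u - 2)(u - 5)(u - 11) / -54
  L_3(u) = (u - 2)(u - 5)(u - 8) / 162
Then h(u) = 8·L_0(u) + 320·L_1(u) + 1424·L_2(u) + 3806·L_3(u).
Expanding and collecting terms gives h(u) = 3u^3 - u^2 - 6u.
Check: h(11) = 3806. ✓

h(u) = 3u^3 - u^2 - 6u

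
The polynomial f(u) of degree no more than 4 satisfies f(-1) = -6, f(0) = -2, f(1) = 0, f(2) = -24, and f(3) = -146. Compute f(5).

Write f(u) = au^4 + bu^3 + cu^2 + du + e. Substituting each data point gives a linear system:
  a - b + c - d + e = -6
  e = -2
  a + b + c + d + e = 0
  16a + 8b + 4c + 2d + e = -24
  81a + 27b + 9c + 3d + e = -146
Solving the system yields a = -2, b = 0, c = 1, d = 3, e = -2.
So f(u) = -2u^4 + u^2 + 3u - 2.
Then f(5) = -1212.

-1212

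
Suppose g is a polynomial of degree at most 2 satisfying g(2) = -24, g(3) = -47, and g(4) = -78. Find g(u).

g(u) = -4u^2 - 3u - 2

Write g(u) = au^2 + bu + c. Substituting each data point gives a linear system:
  4a + 2b + c = -24
  9a + 3b + c = -47
  16a + 4b + c = -78
Solving the system yields a = -4, b = -3, c = -2.
So g(u) = -4u² - 3u - 2.
Check: g(3) = -47. ✓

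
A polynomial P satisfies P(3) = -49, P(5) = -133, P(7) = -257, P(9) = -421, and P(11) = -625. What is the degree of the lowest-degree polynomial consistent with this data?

2

Forward differences of the values at s = 3, 5, 7, 9, 11:
  P  : -49  -133  -257  -421  -625
  Δ  : -84  -124  -164  -204
  Δ^2: -40  -40  -40
  Δ^3: 0  0
  Δ^4: 0
The second differences are constant (-40) and nonzero, while all higher differences vanish, so the minimal degree is 2.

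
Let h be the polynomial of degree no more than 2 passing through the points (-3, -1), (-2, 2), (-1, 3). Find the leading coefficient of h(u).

Write h(u) = au^2 + bu + c. Substituting each data point gives a linear system:
  9a - 3b + c = -1
  4a - 2b + c = 2
  a - b + c = 3
Solving the system yields a = -1, b = -2, c = 2.
So h(u) = -u^2 - 2u + 2.
The leading coefficient is -1.

-1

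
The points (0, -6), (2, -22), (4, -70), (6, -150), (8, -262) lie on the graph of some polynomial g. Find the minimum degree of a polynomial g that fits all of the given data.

2

Forward differences of the values at n = 0, 2, 4, 6, 8:
  g  : -6  -22  -70  -150  -262
  Δ  : -16  -48  -80  -112
  Δ^2: -32  -32  -32
  Δ^3: 0  0
  Δ^4: 0
The second differences are constant (-32) and nonzero, while all higher differences vanish, so the minimal degree is 2.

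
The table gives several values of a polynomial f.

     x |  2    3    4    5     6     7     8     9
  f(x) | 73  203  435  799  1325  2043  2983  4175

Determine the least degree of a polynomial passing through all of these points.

Forward differences of the values at x = 2, 3, 4, 5, 6, 7, 8, 9:
  f  : 73  203  435  799  1325  2043  2983  4175
  Δ  : 130  232  364  526  718  940  1192
  Δ^2: 102  132  162  192  222  252
  Δ^3: 30  30  30  30  30
  Δ^4: 0  0  0  0
  Δ^5: 0  0  0
  Δ^6: 0  0
  Δ^7: 0
The third differences are constant (30) and nonzero, while all higher differences vanish, so the minimal degree is 3.

3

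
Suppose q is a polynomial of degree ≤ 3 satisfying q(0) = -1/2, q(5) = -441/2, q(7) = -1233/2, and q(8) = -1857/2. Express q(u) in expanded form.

Using the Lagrange interpolation formula with nodes 0, 5, 7, 8:
  L_0(u) = (u - 5)(u - 7)(u - 8) / -280
  L_1(u) = u(u - 7)(u - 8) / 30
  L_2(u) = u(u - 5)(u - 8) / -14
  L_3(u) = u(u - 5)(u - 7) / 24
Then q(u) = -1/2·L_0(u) - 441/2·L_1(u) - 1233/2·L_2(u) - 1857/2·L_3(u).
Expanding and collecting terms gives q(u) = -2u^3 + 2u^2 - 4u - 1/2.
Check: q(0) = -1/2. ✓

q(u) = -2u^3 + 2u^2 - 4u - 1/2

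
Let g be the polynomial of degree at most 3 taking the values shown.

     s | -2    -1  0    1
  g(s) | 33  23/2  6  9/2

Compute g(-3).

165/2

Using the Lagrange interpolation formula with nodes -2, -1, 0, 1:
  L_0(s) = (s + 1)s(s - 1) / -6
  L_1(s) = (s + 2)s(s - 1) / 2
  L_2(s) = (s + 2)(s + 1)(s - 1) / -2
  L_3(s) = (s + 2)(s + 1)s / 6
Then g(s) = 33·L_0(s) + 23/2·L_1(s) + 6·L_2(s) + 9/2·L_3(s).
Expanding and collecting terms gives g(s) = -2s^3 + 2s^2 - (3/2)s + 6.
Evaluating at s = -3: g(-3) = 165/2.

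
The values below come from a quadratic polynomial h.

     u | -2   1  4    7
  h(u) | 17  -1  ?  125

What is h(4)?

35

The 3 known points determine the degree-2 polynomial uniquely.
Write h(u) = au^2 + bu + c. Substituting each data point gives a linear system:
  4a - 2b + c = 17
  a + b + c = -1
  49a + 7b + c = 125
Solving the system yields a = 3, b = -3, c = -1.
So h(u) = 3u² - 3u - 1.
Then h(4) = 35.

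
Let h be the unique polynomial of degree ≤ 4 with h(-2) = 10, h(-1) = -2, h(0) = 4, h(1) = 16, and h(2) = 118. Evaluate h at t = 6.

6466

Write h(t) = at^4 + bt^3 + ct^2 + dt + e. Substituting each data point gives a linear system:
  16a - 8b + 4c - 2d + e = 10
  a - b + c - d + e = -2
  e = 4
  a + b + c + d + e = 16
  16a + 8b + 4c + 2d + e = 118
Solving the system yields a = 4, b = 6, c = -1, d = 3, e = 4.
So h(t) = 4t^4 + 6t^3 - t^2 + 3t + 4.
Then h(6) = 6466.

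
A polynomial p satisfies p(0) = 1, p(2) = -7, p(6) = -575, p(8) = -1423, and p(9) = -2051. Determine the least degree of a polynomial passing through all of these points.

Divided differences on the nodes 0, 2, 6, 8, 9:
  order 0: 1  -7  -575  -1423  -2051
  order 1: -4  -142  -424  -628
  order 2: -23  -47  -68
  order 3: -3  -3
  order 4: 0
The order-3 divided differences are all -3 (nonzero) and every higher order vanishes, so the data lies on a polynomial of degree exactly 3.

3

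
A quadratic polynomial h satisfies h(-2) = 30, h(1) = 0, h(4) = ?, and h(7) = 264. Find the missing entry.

On equispaced nodes a degree-2 polynomial has vanishing third forward difference, so
  - h(-2) + 3·h(1) - 3·h(4) + h(7) = 0.
Substituting the known values and solving for h(4):
  -3·h(4) = -234
  h(4) = 78.

78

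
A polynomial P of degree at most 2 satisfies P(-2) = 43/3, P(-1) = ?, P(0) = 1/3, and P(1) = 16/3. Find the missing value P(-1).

10/3

The 3 known points determine the degree-2 polynomial uniquely.
Write P(t) = at^2 + bt + c. Substituting each data point gives a linear system:
  4a - 2b + c = 43/3
  c = 1/3
  a + b + c = 16/3
Solving the system yields a = 4, b = 1, c = 1/3.
So P(t) = 4t^2 + t + 1/3.
Then P(-1) = 10/3.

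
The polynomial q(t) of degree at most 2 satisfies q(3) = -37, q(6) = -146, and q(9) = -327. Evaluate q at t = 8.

Write q(t) = at^2 + bt + c. Substituting each data point gives a linear system:
  9a + 3b + c = -37
  36a + 6b + c = -146
  81a + 9b + c = -327
Solving the system yields a = -4, b = -1/3, c = 0.
So q(t) = -4t^2 - (1/3)t.
Then q(8) = -776/3.

-776/3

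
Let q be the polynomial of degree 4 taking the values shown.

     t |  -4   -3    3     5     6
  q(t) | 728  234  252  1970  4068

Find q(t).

q(t) = 3t^4 + t^3 - 6t

Write q(t) = at^4 + bt^3 + ct^2 + dt + e. Substituting each data point gives a linear system:
  256a - 64b + 16c - 4d + e = 728
  81a - 27b + 9c - 3d + e = 234
  81a + 27b + 9c + 3d + e = 252
  625a + 125b + 25c + 5d + e = 1970
  1296a + 216b + 36c + 6d + e = 4068
Solving the system yields a = 3, b = 1, c = 0, d = -6, e = 0.
So q(t) = 3t⁴ + t³ - 6t.
Check: q(6) = 4068. ✓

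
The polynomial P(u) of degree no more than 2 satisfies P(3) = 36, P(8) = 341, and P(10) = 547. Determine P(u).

Write P(u) = au^2 + bu + c. Substituting each data point gives a linear system:
  9a + 3b + c = 36
  64a + 8b + c = 341
  100a + 10b + c = 547
Solving the system yields a = 6, b = -5, c = -3.
So P(u) = 6u^2 - 5u - 3.
Check: P(3) = 36. ✓

P(u) = 6u^2 - 5u - 3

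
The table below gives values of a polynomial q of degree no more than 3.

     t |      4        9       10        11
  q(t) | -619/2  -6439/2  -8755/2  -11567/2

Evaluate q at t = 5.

-1175/2

Using the Lagrange interpolation formula with nodes 4, 9, 10, 11:
  L_0(t) = (t - 9)(t - 10)(t - 11) / -210
  L_1(t) = (t - 4)(t - 10)(t - 11) / 10
  L_2(t) = (t - 4)(t - 9)(t - 11) / -6
  L_3(t) = (t - 4)(t - 9)(t - 10) / 14
Then q(t) = -619/2·L_0(t) - 6439/2·L_1(t) - 8755/2·L_2(t) - 11567/2·L_3(t).
Expanding and collecting terms gives q(t) = -4t^3 - 4t^2 + 2t + 5/2.
Evaluating at t = 5: q(5) = -1175/2.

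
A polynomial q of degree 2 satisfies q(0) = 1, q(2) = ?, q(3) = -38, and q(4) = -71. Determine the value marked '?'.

-15

The 3 known points determine the degree-2 polynomial uniquely.
Write q(u) = au^2 + bu + c. Substituting each data point gives a linear system:
  c = 1
  9a + 3b + c = -38
  16a + 4b + c = -71
Solving the system yields a = -5, b = 2, c = 1.
So q(u) = -5u^2 + 2u + 1.
Then q(2) = -15.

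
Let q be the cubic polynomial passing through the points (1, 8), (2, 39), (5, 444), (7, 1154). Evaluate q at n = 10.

Using the Lagrange interpolation formula with nodes 1, 2, 5, 7:
  L_0(n) = (n - 2)(n - 5)(n - 7) / -24
  L_1(n) = (n - 1)(n - 5)(n - 7) / 15
  L_2(n) = (n - 1)(n - 2)(n - 7) / -24
  L_3(n) = (n - 1)(n - 2)(n - 5) / 60
Then q(n) = 8·L_0(n) + 39·L_1(n) + 444·L_2(n) + 1154·L_3(n).
Expanding and collecting terms gives q(n) = 3n^3 + 2n^2 + 4n - 1.
Evaluating at n = 10: q(10) = 3239.

3239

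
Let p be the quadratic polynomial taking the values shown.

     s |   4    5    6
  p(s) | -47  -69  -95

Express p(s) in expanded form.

p(s) = -2s^2 - 4s + 1

Using the Lagrange interpolation formula with nodes 4, 5, 6:
  L_0(s) = (s - 5)(s - 6) / 2
  L_1(s) = (s - 4)(s - 6) / -1
  L_2(s) = (s - 4)(s - 5) / 2
Then p(s) = -47·L_0(s) - 69·L_1(s) - 95·L_2(s).
Expanding and collecting terms gives p(s) = -2s^2 - 4s + 1.
Check: p(4) = -47. ✓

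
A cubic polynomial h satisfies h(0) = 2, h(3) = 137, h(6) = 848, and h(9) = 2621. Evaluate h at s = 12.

Using the Lagrange interpolation formula with nodes 0, 3, 6, 9:
  L_0(s) = (s - 3)(s - 6)(s - 9) / -162
  L_1(s) = s(s - 6)(s - 9) / 54
  L_2(s) = s(s - 3)(s - 9) / -54
  L_3(s) = s(s - 3)(s - 6) / 162
Then h(s) = 2·L_0(s) + 137·L_1(s) + 848·L_2(s) + 2621·L_3(s).
Expanding and collecting terms gives h(s) = 3s^3 + 5s^2 + 3s + 2.
Evaluating at s = 12: h(12) = 5942.

5942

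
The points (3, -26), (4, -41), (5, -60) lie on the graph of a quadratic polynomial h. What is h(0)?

-5

Forward differences of the values at s = 3, 4, 5:
  h  : -26  -41  -60
  Δ  : -15  -19
  Δ^2: -4
The second differences are constant, confirming degree 2.
Interpolating (Newton forward form) and evaluating at s = 0 gives h(0) = -5.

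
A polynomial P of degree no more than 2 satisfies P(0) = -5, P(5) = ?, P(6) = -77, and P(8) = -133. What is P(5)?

-55

The 3 known points determine the degree-2 polynomial uniquely.
Write P(s) = as^2 + bs + c. Substituting each data point gives a linear system:
  c = -5
  36a + 6b + c = -77
  64a + 8b + c = -133
Solving the system yields a = -2, b = 0, c = -5.
So P(s) = -2s^2 - 5.
Then P(5) = -55.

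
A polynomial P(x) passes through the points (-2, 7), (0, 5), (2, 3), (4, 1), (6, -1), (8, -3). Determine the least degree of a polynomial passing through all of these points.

1

Forward differences of the values at x = -2, 0, 2, 4, 6, 8:
  P  : 7  5  3  1  -1  -3
  Δ  : -2  -2  -2  -2  -2
  Δ^2: 0  0  0  0
  Δ^3: 0  0  0
  Δ^4: 0  0
  Δ^5: 0
The first differences are constant (-2) and nonzero, while all higher differences vanish, so the minimal degree is 1.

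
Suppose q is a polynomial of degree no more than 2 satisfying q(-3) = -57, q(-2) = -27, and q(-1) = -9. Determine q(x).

q(x) = -6x^2 - 3

Write q(x) = ax^2 + bx + c. Substituting each data point gives a linear system:
  9a - 3b + c = -57
  4a - 2b + c = -27
  a - b + c = -9
Solving the system yields a = -6, b = 0, c = -3.
So q(x) = -6x^2 - 3.
Check: q(-3) = -57. ✓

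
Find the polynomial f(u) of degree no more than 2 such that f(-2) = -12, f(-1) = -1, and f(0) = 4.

Write f(u) = au^2 + bu + c. Substituting each data point gives a linear system:
  4a - 2b + c = -12
  a - b + c = -1
  c = 4
Solving the system yields a = -3, b = 2, c = 4.
So f(u) = -3u^2 + 2u + 4.
Check: f(0) = 4. ✓

f(u) = -3u^2 + 2u + 4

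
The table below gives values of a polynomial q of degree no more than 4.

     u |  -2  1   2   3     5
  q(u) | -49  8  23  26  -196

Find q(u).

q(u) = -u^4 + 3u^3 + u^2 + 6u - 1

Write q(u) = au^4 + bu^3 + cu^2 + du + e. Substituting each data point gives a linear system:
  16a - 8b + 4c - 2d + e = -49
  a + b + c + d + e = 8
  16a + 8b + 4c + 2d + e = 23
  81a + 27b + 9c + 3d + e = 26
  625a + 125b + 25c + 5d + e = -196
Solving the system yields a = -1, b = 3, c = 1, d = 6, e = -1.
So q(u) = -u^4 + 3u^3 + u^2 + 6u - 1.
Check: q(-2) = -49. ✓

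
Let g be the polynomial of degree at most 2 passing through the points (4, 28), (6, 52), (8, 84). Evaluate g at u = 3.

Using the Lagrange interpolation formula with nodes 4, 6, 8:
  L_0(u) = (u - 6)(u - 8) / 8
  L_1(u) = (u - 4)(u - 8) / -4
  L_2(u) = (u - 4)(u - 6) / 8
Then g(u) = 28·L_0(u) + 52·L_1(u) + 84·L_2(u).
Expanding and collecting terms gives g(u) = u^2 + 2u + 4.
Evaluating at u = 3: g(3) = 19.

19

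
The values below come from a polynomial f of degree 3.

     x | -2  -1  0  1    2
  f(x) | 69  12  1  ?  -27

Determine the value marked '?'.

On equispaced nodes a degree-3 polynomial has vanishing fourth forward difference, so
  f(-2) - 4·f(-1) + 6·f(0) - 4·f(1) + f(2) = 0.
Substituting the known values and solving for f(1):
  -4·f(1) = 0
  f(1) = 0.

0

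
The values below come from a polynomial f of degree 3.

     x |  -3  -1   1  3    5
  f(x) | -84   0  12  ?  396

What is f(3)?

On equispaced nodes a degree-3 polynomial has vanishing fourth forward difference, so
  f(-3) - 4·f(-1) + 6·f(1) - 4·f(3) + f(5) = 0.
Substituting the known values and solving for f(3):
  -4·f(3) = -384
  f(3) = 96.

96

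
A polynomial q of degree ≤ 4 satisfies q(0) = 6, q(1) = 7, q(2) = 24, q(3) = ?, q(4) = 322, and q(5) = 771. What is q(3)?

105

The 5 known points determine the degree-4 polynomial uniquely.
Write q(t) = at^4 + bt^3 + ct^2 + dt + e. Substituting each data point gives a linear system:
  e = 6
  a + b + c + d + e = 7
  16a + 8b + 4c + 2d + e = 24
  256a + 64b + 16c + 4d + e = 322
  625a + 125b + 25c + 5d + e = 771
Solving the system yields a = 1, b = 2, c = -5, d = 3, e = 6.
So q(t) = t^4 + 2t^3 - 5t^2 + 3t + 6.
Then q(3) = 105.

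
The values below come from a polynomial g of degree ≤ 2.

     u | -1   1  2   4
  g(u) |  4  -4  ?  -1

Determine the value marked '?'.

-5

The 3 known points determine the degree-2 polynomial uniquely.
Write g(u) = au^2 + bu + c. Substituting each data point gives a linear system:
  a - b + c = 4
  a + b + c = -4
  16a + 4b + c = -1
Solving the system yields a = 1, b = -4, c = -1.
So g(u) = u^2 - 4u - 1.
Then g(2) = -5.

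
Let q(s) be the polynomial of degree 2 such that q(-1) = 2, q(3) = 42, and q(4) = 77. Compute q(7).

242

Using the Lagrange interpolation formula with nodes -1, 3, 4:
  L_0(s) = (s - 3)(s - 4) / 20
  L_1(s) = (s + 1)(s - 4) / -4
  L_2(s) = (s + 1)(s - 3) / 5
Then q(s) = 2·L_0(s) + 42·L_1(s) + 77·L_2(s).
Expanding and collecting terms gives q(s) = 5s² - 3.
Evaluating at s = 7: q(7) = 242.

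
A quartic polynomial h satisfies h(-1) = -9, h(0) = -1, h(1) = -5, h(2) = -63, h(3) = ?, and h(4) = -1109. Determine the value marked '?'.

The 5 known points determine the degree-4 polynomial uniquely.
Write h(u) = au^4 + bu^3 + cu^2 + du + e. Substituting each data point gives a linear system:
  a - b + c - d + e = -9
  e = -1
  a + b + c + d + e = -5
  16a + 8b + 4c + 2d + e = -63
  256a + 64b + 16c + 4d + e = -1109
Solving the system yields a = -5, b = 3, c = -1, d = -1, e = -1.
So h(u) = -5u⁴ + 3u³ - u² - u - 1.
Then h(3) = -337.

-337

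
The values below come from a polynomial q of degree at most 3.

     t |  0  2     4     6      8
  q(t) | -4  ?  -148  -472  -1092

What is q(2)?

On equispaced nodes a degree-3 polynomial has vanishing fourth forward difference, so
  q(0) - 4·q(2) + 6·q(4) - 4·q(6) + q(8) = 0.
Substituting the known values and solving for q(2):
  -4·q(2) = 96
  q(2) = -24.

-24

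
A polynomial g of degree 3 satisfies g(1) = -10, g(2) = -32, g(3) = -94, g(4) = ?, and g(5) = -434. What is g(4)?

-220

The 4 known points determine the degree-3 polynomial uniquely.
Write g(u) = au^3 + bu^2 + cu + d. Substituting each data point gives a linear system:
  a + b + c + d = -10
  8a + 4b + 2c + d = -32
  27a + 9b + 3c + d = -94
  125a + 25b + 5c + d = -434
Solving the system yields a = -4, b = 4, c = -6, d = -4.
So g(u) = -4u^3 + 4u^2 - 6u - 4.
Then g(4) = -220.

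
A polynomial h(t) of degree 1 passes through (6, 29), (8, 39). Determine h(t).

Using the Lagrange interpolation formula with nodes 6, 8:
  L_0(t) = (t - 8) / -2
  L_1(t) = (t - 6) / 2
Then h(t) = 29·L_0(t) + 39·L_1(t).
Expanding and collecting terms gives h(t) = 5t - 1.
Check: h(6) = 29. ✓

h(t) = 5t - 1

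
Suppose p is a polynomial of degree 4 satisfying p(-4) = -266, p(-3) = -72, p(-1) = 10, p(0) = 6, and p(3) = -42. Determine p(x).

Write p(x) = ax^4 + bx^3 + cx^2 + dx + e. Substituting each data point gives a linear system:
  256a - 64b + 16c - 4d + e = -266
  81a - 27b + 9c - 3d + e = -72
  a - b + c - d + e = 10
  e = 6
  81a + 27b + 9c + 3d + e = -42
Solving the system yields a = -1, b = 1, c = 2, d = -4, e = 6.
So p(x) = -x^4 + x^3 + 2x^2 - 4x + 6.
Check: p(-3) = -72. ✓

p(x) = -x^4 + x^3 + 2x^2 - 4x + 6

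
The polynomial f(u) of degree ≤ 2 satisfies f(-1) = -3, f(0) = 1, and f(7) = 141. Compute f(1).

9

Using the Lagrange interpolation formula with nodes -1, 0, 7:
  L_0(u) = u(u - 7) / 8
  L_1(u) = (u + 1)(u - 7) / -7
  L_2(u) = (u + 1)u / 56
Then f(u) = -3·L_0(u) + 1·L_1(u) + 141·L_2(u).
Expanding and collecting terms gives f(u) = 2u² + 6u + 1.
Evaluating at u = 1: f(1) = 9.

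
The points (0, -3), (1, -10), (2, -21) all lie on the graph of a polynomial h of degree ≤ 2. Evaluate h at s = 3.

-36

Forward differences of the values at s = 0, 1, 2:
  h  : -3  -10  -21
  Δ  : -7  -11
  Δ^2: -4
The second differences are constant, confirming degree 2.
Interpolating (Newton forward form) and evaluating at s = 3 gives h(3) = -36.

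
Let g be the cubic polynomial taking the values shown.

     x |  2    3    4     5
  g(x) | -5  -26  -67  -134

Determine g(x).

g(x) = -x^3 - x^2 + 3x + 1

Write g(x) = ax^3 + bx^2 + cx + d. Substituting each data point gives a linear system:
  8a + 4b + 2c + d = -5
  27a + 9b + 3c + d = -26
  64a + 16b + 4c + d = -67
  125a + 25b + 5c + d = -134
Solving the system yields a = -1, b = -1, c = 3, d = 1.
So g(x) = -x^3 - x^2 + 3x + 1.
Check: g(4) = -67. ✓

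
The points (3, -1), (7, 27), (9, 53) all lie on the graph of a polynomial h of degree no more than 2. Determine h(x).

h(x) = x^2 - 3x - 1

Write h(x) = ax^2 + bx + c. Substituting each data point gives a linear system:
  9a + 3b + c = -1
  49a + 7b + c = 27
  81a + 9b + c = 53
Solving the system yields a = 1, b = -3, c = -1.
So h(x) = x^2 - 3x - 1.
Check: h(9) = 53. ✓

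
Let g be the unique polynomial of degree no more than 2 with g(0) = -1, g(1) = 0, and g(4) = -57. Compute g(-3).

Write g(s) = as^2 + bs + c. Substituting each data point gives a linear system:
  c = -1
  a + b + c = 0
  16a + 4b + c = -57
Solving the system yields a = -5, b = 6, c = -1.
So g(s) = -5s^2 + 6s - 1.
Then g(-3) = -64.

-64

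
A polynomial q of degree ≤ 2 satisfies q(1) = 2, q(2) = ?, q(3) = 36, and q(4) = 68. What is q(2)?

14

The 3 known points determine the degree-2 polynomial uniquely.
Write q(n) = an^2 + bn + c. Substituting each data point gives a linear system:
  a + b + c = 2
  9a + 3b + c = 36
  16a + 4b + c = 68
Solving the system yields a = 5, b = -3, c = 0.
So q(n) = 5n^2 - 3n.
Then q(2) = 14.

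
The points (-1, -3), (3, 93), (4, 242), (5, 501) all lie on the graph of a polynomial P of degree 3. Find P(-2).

-52

Using the Lagrange interpolation formula with nodes -1, 3, 4, 5:
  L_0(x) = (x - 3)(x - 4)(x - 5) / -120
  L_1(x) = (x + 1)(x - 4)(x - 5) / 8
  L_2(x) = (x + 1)(x - 3)(x - 5) / -5
  L_3(x) = (x + 1)(x - 3)(x - 4) / 12
Then P(x) = -3·L_0(x) + 93·L_1(x) + 242·L_2(x) + 501·L_3(x).
Expanding and collecting terms gives P(x) = 5x^3 - 5x^2 - x + 6.
Evaluating at x = -2: P(-2) = -52.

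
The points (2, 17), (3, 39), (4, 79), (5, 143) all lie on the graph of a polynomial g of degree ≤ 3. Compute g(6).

237

Write g(u) = au^3 + bu^2 + cu + d. Substituting each data point gives a linear system:
  8a + 4b + 2c + d = 17
  27a + 9b + 3c + d = 39
  64a + 16b + 4c + d = 79
  125a + 25b + 5c + d = 143
Solving the system yields a = 1, b = 0, c = 3, d = 3.
So g(u) = u³ + 3u + 3.
Then g(6) = 237.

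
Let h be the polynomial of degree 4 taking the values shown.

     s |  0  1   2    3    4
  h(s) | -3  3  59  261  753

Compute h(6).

3423

Forward differences of the values at s = 0, 1, 2, 3, 4:
  h  : -3  3  59  261  753
  Δ  : 6  56  202  492
  Δ^2: 50  146  290
  Δ^3: 96  144
  Δ^4: 48
The fourth differences are constant, confirming degree 4.
Interpolating (Newton forward form) and evaluating at s = 6 gives h(6) = 3423.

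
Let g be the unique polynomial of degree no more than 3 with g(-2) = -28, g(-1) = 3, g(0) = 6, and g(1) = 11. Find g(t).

Write g(t) = at^3 + bt^2 + ct + d. Substituting each data point gives a linear system:
  -8a + 4b - 2c + d = -28
  -a + b - c + d = 3
  d = 6
  a + b + c + d = 11
Solving the system yields a = 5, b = 1, c = -1, d = 6.
So g(t) = 5t^3 + t^2 - t + 6.
Check: g(1) = 11. ✓

g(t) = 5t^3 + t^2 - t + 6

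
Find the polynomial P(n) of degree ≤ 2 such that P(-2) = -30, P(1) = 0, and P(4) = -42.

Write P(n) = an^2 + bn + c. Substituting each data point gives a linear system:
  4a - 2b + c = -30
  a + b + c = 0
  16a + 4b + c = -42
Solving the system yields a = -4, b = 6, c = -2.
So P(n) = -4n² + 6n - 2.
Check: P(4) = -42. ✓

P(n) = -4n^2 + 6n - 2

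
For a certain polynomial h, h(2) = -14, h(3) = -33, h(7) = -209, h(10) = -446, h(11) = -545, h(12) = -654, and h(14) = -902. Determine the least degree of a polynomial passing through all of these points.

2

Divided differences on the nodes 2, 3, 7, 10, 11, 12, 14:
  order 0: -14  -33  -209  -446  -545  -654  -902
  order 1: -19  -44  -79  -99  -109  -124
  order 2: -5  -5  -5  -5  -5
  order 3: 0  0  0  0
  order 4: 0  0  0
  order 5: 0  0
  order 6: 0
The order-2 divided differences are all -5 (nonzero) and every higher order vanishes, so the data lies on a polynomial of degree exactly 2.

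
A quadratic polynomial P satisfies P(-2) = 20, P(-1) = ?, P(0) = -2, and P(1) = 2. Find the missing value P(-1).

The 3 known points determine the degree-2 polynomial uniquely.
Write P(s) = as^2 + bs + c. Substituting each data point gives a linear system:
  4a - 2b + c = 20
  c = -2
  a + b + c = 2
Solving the system yields a = 5, b = -1, c = -2.
So P(s) = 5s² - s - 2.
Then P(-1) = 4.

4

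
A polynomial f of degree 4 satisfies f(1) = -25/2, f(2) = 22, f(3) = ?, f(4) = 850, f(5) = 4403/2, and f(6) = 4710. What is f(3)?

465/2

On equispaced nodes a degree-4 polynomial has vanishing fifth forward difference, so
  - f(1) + 5·f(2) - 10·f(3) + 10·f(4) - 5·f(5) + f(6) = 0.
Substituting the known values and solving for f(3):
  -10·f(3) = -2325
  f(3) = 465/2.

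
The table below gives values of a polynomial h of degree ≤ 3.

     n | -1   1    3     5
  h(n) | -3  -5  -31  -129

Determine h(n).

h(n) = -n^3 - 4

Using the Lagrange interpolation formula with nodes -1, 1, 3, 5:
  L_0(n) = (n - 1)(n - 3)(n - 5) / -48
  L_1(n) = (n + 1)(n - 3)(n - 5) / 16
  L_2(n) = (n + 1)(n - 1)(n - 5) / -16
  L_3(n) = (n + 1)(n - 1)(n - 3) / 48
Then h(n) = -3·L_0(n) - 5·L_1(n) - 31·L_2(n) - 129·L_3(n).
Expanding and collecting terms gives h(n) = -n³ - 4.
Check: h(3) = -31. ✓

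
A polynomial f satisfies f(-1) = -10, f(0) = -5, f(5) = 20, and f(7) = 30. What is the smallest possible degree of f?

1

Divided differences on the nodes -1, 0, 5, 7:
  order 0: -10  -5  20  30
  order 1: 5  5  5
  order 2: 0  0
  order 3: 0
The order-1 divided differences are all 5 (nonzero) and every higher order vanishes, so the data lies on a polynomial of degree exactly 1.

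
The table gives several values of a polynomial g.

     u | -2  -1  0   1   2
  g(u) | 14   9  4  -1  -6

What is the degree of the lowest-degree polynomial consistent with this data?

Forward differences of the values at u = -2, -1, 0, 1, 2:
  g  : 14  9  4  -1  -6
  Δ  : -5  -5  -5  -5
  Δ^2: 0  0  0
  Δ^3: 0  0
  Δ^4: 0
The first differences are constant (-5) and nonzero, while all higher differences vanish, so the minimal degree is 1.

1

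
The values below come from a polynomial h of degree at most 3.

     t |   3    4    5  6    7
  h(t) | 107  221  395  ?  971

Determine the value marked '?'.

On equispaced nodes a degree-3 polynomial has vanishing fourth forward difference, so
  h(3) - 4·h(4) + 6·h(5) - 4·h(6) + h(7) = 0.
Substituting the known values and solving for h(6):
  -4·h(6) = -2564
  h(6) = 641.

641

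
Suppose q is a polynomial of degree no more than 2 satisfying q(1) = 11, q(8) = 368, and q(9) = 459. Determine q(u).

Write q(u) = au^2 + bu + c. Substituting each data point gives a linear system:
  a + b + c = 11
  64a + 8b + c = 368
  81a + 9b + c = 459
Solving the system yields a = 5, b = 6, c = 0.
So q(u) = 5u² + 6u.
Check: q(9) = 459. ✓

q(u) = 5u^2 + 6u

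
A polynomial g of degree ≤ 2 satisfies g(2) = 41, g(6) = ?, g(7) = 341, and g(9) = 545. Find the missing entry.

The 3 known points determine the degree-2 polynomial uniquely.
Write g(t) = at^2 + bt + c. Substituting each data point gives a linear system:
  4a + 2b + c = 41
  49a + 7b + c = 341
  81a + 9b + c = 545
Solving the system yields a = 6, b = 6, c = 5.
So g(t) = 6t² + 6t + 5.
Then g(6) = 257.

257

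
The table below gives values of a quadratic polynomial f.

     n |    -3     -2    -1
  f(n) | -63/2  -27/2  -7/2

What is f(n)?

Write f(n) = an^2 + bn + c. Substituting each data point gives a linear system:
  9a - 3b + c = -63/2
  4a - 2b + c = -27/2
  a - b + c = -7/2
Solving the system yields a = -4, b = -2, c = -3/2.
So f(n) = -4n^2 - 2n - 3/2.
Check: f(-3) = -63/2. ✓

f(n) = -4n^2 - 2n - 3/2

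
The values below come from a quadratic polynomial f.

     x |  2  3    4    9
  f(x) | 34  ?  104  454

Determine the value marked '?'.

64

The 3 known points determine the degree-2 polynomial uniquely.
Write f(x) = ax^2 + bx + c. Substituting each data point gives a linear system:
  4a + 2b + c = 34
  16a + 4b + c = 104
  81a + 9b + c = 454
Solving the system yields a = 5, b = 5, c = 4.
So f(x) = 5x² + 5x + 4.
Then f(3) = 64.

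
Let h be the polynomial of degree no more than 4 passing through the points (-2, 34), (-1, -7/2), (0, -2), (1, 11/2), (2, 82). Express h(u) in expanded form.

Using the Lagrange interpolation formula with nodes -2, -1, 0, 1, 2:
  L_0(u) = (u + 1)u(u - 1)(u - 2) / 24
  L_1(u) = (u + 2)u(u - 1)(u - 2) / -6
  L_2(u) = (u + 2)(u + 1)(u - 1)(u - 2) / 4
  L_3(u) = (u + 2)(u + 1)u(u - 2) / -6
  L_4(u) = (u + 2)(u + 1)u(u - 1) / 24
Then h(u) = 34·L_0(u) - 7/2·L_1(u) - 2·L_2(u) + 11/2·L_3(u) + 82·L_4(u).
Expanding and collecting terms gives h(u) = 4u^4 + (5/2)u^3 - u^2 + 2u - 2.
Check: h(2) = 82. ✓

h(u) = 4u^4 + (5/2)u^3 - u^2 + 2u - 2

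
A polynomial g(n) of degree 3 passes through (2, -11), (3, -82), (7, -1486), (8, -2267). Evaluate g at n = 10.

Using the Lagrange interpolation formula with nodes 2, 3, 7, 8:
  L_0(n) = (n - 3)(n - 7)(n - 8) / -30
  L_1(n) = (n - 2)(n - 7)(n - 8) / 20
  L_2(n) = (n - 2)(n - 3)(n - 8) / -20
  L_3(n) = (n - 2)(n - 3)(n - 7) / 30
Then g(n) = -11·L_0(n) - 82·L_1(n) - 1486·L_2(n) - 2267·L_3(n).
Expanding and collecting terms gives g(n) = -5n³ + 4n² + 4n + 5.
Evaluating at n = 10: g(10) = -4555.

-4555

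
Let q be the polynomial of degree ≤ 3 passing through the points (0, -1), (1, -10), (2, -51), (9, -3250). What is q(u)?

q(u) = -4u^3 - 4u^2 - u - 1

Write q(u) = au^3 + bu^2 + cu + d. Substituting each data point gives a linear system:
  d = -1
  a + b + c + d = -10
  8a + 4b + 2c + d = -51
  729a + 81b + 9c + d = -3250
Solving the system yields a = -4, b = -4, c = -1, d = -1.
So q(u) = -4u³ - 4u² - u - 1.
Check: q(2) = -51. ✓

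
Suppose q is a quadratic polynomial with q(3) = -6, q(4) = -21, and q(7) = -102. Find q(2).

Write q(s) = as^2 + bs + c. Substituting each data point gives a linear system:
  9a + 3b + c = -6
  16a + 4b + c = -21
  49a + 7b + c = -102
Solving the system yields a = -3, b = 6, c = 3.
So q(s) = -3s^2 + 6s + 3.
Then q(2) = 3.

3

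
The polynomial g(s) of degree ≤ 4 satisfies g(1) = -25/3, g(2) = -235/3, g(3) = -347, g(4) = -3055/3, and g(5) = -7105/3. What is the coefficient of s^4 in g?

-3

Write g(s) = as^4 + bs^3 + cs^2 + ds + e. Substituting each data point gives a linear system:
  a + b + c + d + e = -25/3
  16a + 8b + 4c + 2d + e = -235/3
  81a + 27b + 9c + 3d + e = -347
  256a + 64b + 16c + 4d + e = -3055/3
  625a + 125b + 25c + 5d + e = -7105/3
Solving the system yields a = -3, b = -4, c = -1/3, d = 4, e = -5.
So g(s) = -3s^4 - 4s^3 - (1/3)s^2 + 4s - 5.
The leading coefficient is -3.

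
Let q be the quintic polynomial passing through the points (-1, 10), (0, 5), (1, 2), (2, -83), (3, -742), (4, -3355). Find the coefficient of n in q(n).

0

Write q(n) = an^5 + bn^4 + cn^3 + dn^2 + en + k. Substituting each data point gives a linear system:
  -a + b - c + d - e + k = 10
  k = 5
  a + b + c + d + e + k = 2
  32a + 16b + 8c + 4d + 2e + k = -83
  243a + 81b + 27c + 9d + 3e + k = -742
  1024a + 256b + 64c + 16d + 4e + k = -3355
Solving the system yields a = -4, b = 3, c = 0, d = -2, e = 0, k = 5.
So q(n) = -4n^5 + 3n^4 - 2n^2 + 5.
The coefficient of n is 0.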